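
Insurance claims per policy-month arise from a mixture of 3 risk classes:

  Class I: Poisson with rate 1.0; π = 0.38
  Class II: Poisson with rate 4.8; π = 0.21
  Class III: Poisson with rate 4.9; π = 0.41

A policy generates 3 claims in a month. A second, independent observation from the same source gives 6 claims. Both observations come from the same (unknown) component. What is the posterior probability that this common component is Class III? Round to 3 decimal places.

Posterior ∝ prior × likelihood, so P(k | x) ∝ w_k f_k(x); normalise over all components.
Since both observations come from the same component, the likelihood for component k is f_k(x₁)·f_k(x₂).
  p_I = [e^(−1.0)·1.0^3/3! = 0.0613132] × [0.000510944] = 3.13276e-05
  p_II = [e^(−4.8)·4.8^3/3! = 0.151691] × [0.139798] = 0.0212061
  p_III = [e^(−4.9)·4.9^3/3! = 0.146014] × [0.143153] = 0.0209023
Multiply by the mixture weights:
  w_I·p_I = 0.38 × 3.13276e-05 = 1.19045e-05
  w_II·p_II = 0.21 × 0.0212061 = 0.00445328
  w_III·p_III = 0.41 × 0.0209023 = 0.00856996
Denominator: 1.19045e-05 + 0.00445328 + 0.00856996 = 0.0130351
So the posterior for Class III is 0.00856996 / 0.0130351 ≈ 0.657.

0.657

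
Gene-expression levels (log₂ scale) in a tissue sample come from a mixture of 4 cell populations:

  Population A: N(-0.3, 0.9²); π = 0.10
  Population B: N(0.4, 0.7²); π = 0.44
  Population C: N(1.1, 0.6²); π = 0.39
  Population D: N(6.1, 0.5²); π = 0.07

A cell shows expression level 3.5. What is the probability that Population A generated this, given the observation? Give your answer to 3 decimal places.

0.056

By Bayes' theorem, P(k | x) = π_k f_k(x) / Σ_j π_j f_j(x).
Component likelihoods at x = 3.5:
  L_A = 5.96415e-05
  L_B = 3.14099e-05
  L_C = 0.00022305
  L_D = 1.07221e-06
Unnormalised posteriors:
  π_A·L_A = 0.10 × 5.96415e-05 = 5.96415e-06
  π_B·L_B = 0.44 × 3.14099e-05 = 1.38204e-05
  π_C·L_C = 0.39 × 0.00022305 = 8.69896e-05
  π_D·L_D = 0.07 × 1.07221e-06 = 7.50545e-08
Marginal: 5.96415e-06 + 1.38204e-05 + 8.69896e-05 + 7.50545e-08 = 0.000106849
P(Population A | x) ≈ 0.056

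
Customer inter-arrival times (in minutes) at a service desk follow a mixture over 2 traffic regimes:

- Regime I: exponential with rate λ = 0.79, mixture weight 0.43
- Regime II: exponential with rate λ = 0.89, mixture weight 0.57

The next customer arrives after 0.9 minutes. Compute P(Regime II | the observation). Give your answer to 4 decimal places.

0.5771

Apply Bayes' rule: the posterior for each component is proportional to its prior times its likelihood at x.
Exponential densities:
  f_I = 0.388011
  f_II = 0.399503
Multiply by the mixture weights:
  w_I·f_I = 0.43 × 0.388011 = 0.166845
  w_II·f_II = 0.57 × 0.399503 = 0.227717
Normaliser: 0.166845 + 0.227717 = 0.394561
Responsibility of Regime II: 0.227717 / 0.394561 ≈ 0.5771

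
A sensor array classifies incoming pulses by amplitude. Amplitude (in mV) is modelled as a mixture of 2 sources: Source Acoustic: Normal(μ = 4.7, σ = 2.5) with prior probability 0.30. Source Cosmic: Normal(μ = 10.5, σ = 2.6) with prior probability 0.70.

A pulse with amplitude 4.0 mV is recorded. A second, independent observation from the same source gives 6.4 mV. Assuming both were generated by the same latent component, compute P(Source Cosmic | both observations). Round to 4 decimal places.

0.0346

The responsibility of component k is π_k f_k(x) divided by Σ_j π_j f_j(x).
Since both observations come from the same component, the likelihood for component k is f_k(x₁)·f_k(x₂).
  L_Acoustic = [(1/(2.5·√(2π)))·exp(−(4.0−4.7)²/(2·2.5²)) = 0.159577·exp(-0.03920) = 0.153443] × [0.126637] = 0.0194315
  L_Cosmic = [(1/(2.6·√(2π)))·exp(−(4.0−10.5)²/(2·2.6²)) = 0.153439·exp(-3.12500) = 0.00674165] × [0.0442547] = 0.00029835
Weight by the priors:
  π_Acoustic·L_Acoustic = 0.30 × 0.0194315 = 0.00582946
  π_Cosmic·L_Cosmic = 0.70 × 0.00029835 = 0.000208845
Evidence: 0.00582946 + 0.000208845 = 0.0060383
So the posterior for Source Cosmic is 0.000208845 / 0.0060383 ≈ 0.0346.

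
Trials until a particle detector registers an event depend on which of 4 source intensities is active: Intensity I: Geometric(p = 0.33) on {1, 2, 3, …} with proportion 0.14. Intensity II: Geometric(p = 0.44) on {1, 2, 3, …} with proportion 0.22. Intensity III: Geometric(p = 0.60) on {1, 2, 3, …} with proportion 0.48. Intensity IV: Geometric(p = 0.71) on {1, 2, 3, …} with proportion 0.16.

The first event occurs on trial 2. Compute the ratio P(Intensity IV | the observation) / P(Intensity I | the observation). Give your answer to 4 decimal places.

The posterior odds equal the prior odds times the likelihood ratio: (π_i/π_j)·(f_i(x)/f_j(x)).
Component likelihoods at x = 2:
  L_I = 0.33·(1−0.33)^1 = 0.33·0.67 = 0.2211
  L_II = 0.44·(1−0.44)^1 = 0.44·0.56 = 0.2464
  L_III = 0.60·(1−0.60)^1 = 0.60·0.4 = 0.24
  L_IV = 0.71·(1−0.71)^1 = 0.71·0.29 = 0.2059
Posterior odds = (π_IV·L_IV) / (π_I·L_I) = (0.16·0.2059) / (0.14·0.2211) = 0.032944 / 0.030954 ≈ 1.0643

1.0643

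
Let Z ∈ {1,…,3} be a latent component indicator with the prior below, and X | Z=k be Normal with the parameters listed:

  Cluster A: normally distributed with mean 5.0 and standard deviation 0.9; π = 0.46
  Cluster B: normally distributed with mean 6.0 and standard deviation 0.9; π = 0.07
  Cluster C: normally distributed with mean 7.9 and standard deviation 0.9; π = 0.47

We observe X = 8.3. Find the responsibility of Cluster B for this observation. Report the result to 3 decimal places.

0.006

Posterior ∝ prior × likelihood, so P(k | x) ∝ w_k f_k(x); normalise over all components.
Component likelihoods at x = 8.3:
  f_A = (1/(0.9·√(2π)))·exp(−(8.3−5.0)²/(2·0.9²)) = 0.443269·exp(-6.72222) = 0.000533634
  f_B = (1/(0.9·√(2π)))·exp(−(8.3−6.0)²/(2·0.9²)) = 0.443269·exp(-3.26543) = 0.0169242
  f_C = (1/(0.9·√(2π)))·exp(−(8.3−7.9)²/(2·0.9²)) = 0.443269·exp(-0.09877) = 0.401582
Multiply by the mixture weights:
  w_A·f_A = 0.46 × 0.000533634 = 0.000245472
  w_B·f_B = 0.07 × 0.0169242 = 0.00118469
  w_C·f_C = 0.47 × 0.401582 = 0.188744
Marginal: 0.000245472 + 0.00118469 + 0.188744 = 0.190174
Responsibility of Cluster B: 0.00118469 / 0.190174 ≈ 0.006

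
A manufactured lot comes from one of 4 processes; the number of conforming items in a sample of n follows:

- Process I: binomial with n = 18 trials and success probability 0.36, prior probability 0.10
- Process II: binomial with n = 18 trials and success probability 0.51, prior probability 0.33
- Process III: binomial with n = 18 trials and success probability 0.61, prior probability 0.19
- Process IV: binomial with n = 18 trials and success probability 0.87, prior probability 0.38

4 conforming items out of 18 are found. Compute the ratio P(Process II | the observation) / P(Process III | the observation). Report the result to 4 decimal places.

20.7282

The posterior odds equal the prior odds times the likelihood ratio: (π_i/π_j)·(f_i(x)/f_j(x)).
Evaluate each component's likelihood at the observed value:
  L_I = 0.0994148
  L_II = 0.00952242
  L_III = 0.000797894
  L_IV = 6.90248e-10
Odds = (0.33/0.19) × (0.00952242/0.000797894) = 1.73684 × 11.9344 ≈ 20.7282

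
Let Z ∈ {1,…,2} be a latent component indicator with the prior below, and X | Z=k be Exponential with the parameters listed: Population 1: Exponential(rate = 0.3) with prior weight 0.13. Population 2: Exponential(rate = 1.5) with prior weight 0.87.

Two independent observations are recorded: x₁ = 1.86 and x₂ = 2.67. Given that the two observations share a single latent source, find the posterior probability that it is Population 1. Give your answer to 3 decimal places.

The responsibility of component k is P(Z=k) f_k(x) divided by Σ_j P(Z=j) f_j(x).
Since both observations come from the same component, the likelihood for component k is f_k(x₁)·f_k(x₂).
  L_1 = [0.3·e^(−0.3·1.86) = 0.3·e^(−0.5580) = 0.171706] × [0.134664] = 0.0231226
  L_2 = [1.5·e^(−1.5·1.86) = 1.5·e^(−2.7900) = 0.0921318] × [0.0273364] = 0.00251856
Prior × likelihood for each component:
  P(Z=1)·L_1 = 0.13 × 0.0231226 = 0.00300594
  P(Z=2)·L_2 = 0.87 × 0.00251856 = 0.00219114
Marginal: 0.00300594 + 0.00219114 = 0.00519708
P(Population 1 | x) ≈ 0.578

0.578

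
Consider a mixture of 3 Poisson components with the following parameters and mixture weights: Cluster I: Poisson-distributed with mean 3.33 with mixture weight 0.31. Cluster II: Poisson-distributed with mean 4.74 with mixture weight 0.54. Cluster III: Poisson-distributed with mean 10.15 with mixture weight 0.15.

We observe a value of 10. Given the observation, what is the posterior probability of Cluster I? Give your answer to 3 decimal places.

0.019

P(component k | x) = P(Z=k)·f_k(x) / marginal(x), where marginal(x) = Σ_j P(Z=j)·f_j(x).
Component likelihoods at x = 10:
  f_I = e^(−3.33)·3.33^10/10! = 0.00165378
  f_II = e^(−4.74)·4.74^10/10! = 0.0137868
  f_III = e^(−10.15)·10.15^10/10! = 0.124971
Prior × likelihood for each component:
  P(Z=I)·f_I = 0.31 × 0.00165378 = 0.000512673
  P(Z=II)·f_II = 0.54 × 0.0137868 = 0.00744489
  P(Z=III)·f_III = 0.15 × 0.124971 = 0.0187456
Normaliser: 0.000512673 + 0.00744489 + 0.0187456 = 0.0267032
So the posterior for Cluster I is 0.000512673 / 0.0267032 ≈ 0.019.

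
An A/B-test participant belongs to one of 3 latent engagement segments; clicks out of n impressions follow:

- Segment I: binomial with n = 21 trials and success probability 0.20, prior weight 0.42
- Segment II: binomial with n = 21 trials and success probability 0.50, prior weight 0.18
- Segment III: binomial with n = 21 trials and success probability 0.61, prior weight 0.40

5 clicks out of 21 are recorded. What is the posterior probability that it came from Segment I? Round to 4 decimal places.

Apply Bayes' rule: the posterior for each component is proportional to its prior times its likelihood at x.
Evaluate each component's likelihood at the observed value:
  p_I = C(21,5)·0.20^5·0.80^16 = 20349·0.00032·0.0281475 = 0.183287
  p_II = C(21,5)·0.50^5·0.50^16 = 20349·0.03125·1.52588e-05 = 0.00970316
  p_III = C(21,5)·0.61^5·0.39^16 = 20349·0.0844596·2.8644e-07 = 0.000492296
Prior × likelihood for each component:
  w_I·p_I = 0.42 × 0.183287 = 0.0769807
  w_II·p_II = 0.18 × 0.00970316 = 0.00174657
  w_III·p_III = 0.40 × 0.000492296 = 0.000196918
Marginal: 0.0769807 + 0.00174657 + 0.000196918 = 0.0789242
P(Segment I | 5 clicks out of 21) = 0.0769807 / 0.0789242 ≈ 0.9754

0.9754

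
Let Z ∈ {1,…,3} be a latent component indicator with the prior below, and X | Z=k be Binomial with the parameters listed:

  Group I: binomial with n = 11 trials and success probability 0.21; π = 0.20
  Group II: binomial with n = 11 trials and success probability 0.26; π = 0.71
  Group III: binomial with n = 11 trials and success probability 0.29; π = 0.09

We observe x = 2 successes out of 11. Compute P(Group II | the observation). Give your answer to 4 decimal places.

P(component k | x) = P(Z=k)·f_k(x) / marginal(x), where marginal(x) = Σ_j P(Z=j)·f_j(x).
Component likelihoods at x = 2 successes out of 11:
  L_I = C(11,2)·0.21^2·0.79^9 = 55·0.0441·0.119852 = 0.2907
  L_II = C(11,2)·0.26^2·0.74^9 = 55·0.0676·0.0665404 = 0.247397
  L_III = C(11,2)·0.29^2·0.71^9 = 55·0.0841·0.0458485 = 0.212072
Multiply by the mixture weights:
  P(Z=I)·L_I = 0.20 × 0.2907 = 0.05814
  P(Z=II)·L_II = 0.71 × 0.247397 = 0.175652
  P(Z=III)·L_III = 0.09 × 0.212072 = 0.0190865
Sum: 0.05814 + 0.175652 + 0.0190865 = 0.252879
Responsibility of Group II: 0.175652 / 0.252879 ≈ 0.6946

0.6946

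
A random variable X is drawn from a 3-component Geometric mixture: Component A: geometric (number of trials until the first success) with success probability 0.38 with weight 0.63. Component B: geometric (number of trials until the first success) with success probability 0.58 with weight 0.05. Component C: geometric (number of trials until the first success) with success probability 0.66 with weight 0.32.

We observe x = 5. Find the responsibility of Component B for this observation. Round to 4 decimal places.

The responsibility of component k is P(Z=k) f_k(x) divided by Σ_j P(Z=j) f_j(x).
Component likelihoods at x = 5:
  p_A = 0.38·(1−0.38)^4 = 0.38·0.147763 = 0.0561501
  p_B = 0.58·(1−0.58)^4 = 0.58·0.031117 = 0.0180478
  p_C = 0.66·(1−0.66)^4 = 0.66·0.0133634 = 0.00881982
Multiply by the mixture weights:
  P(Z=A)·p_A = 0.63 × 0.0561501 = 0.0353745
  P(Z=B)·p_B = 0.05 × 0.0180478 = 0.000902392
  P(Z=C)·p_C = 0.32 × 0.00881982 = 0.00282234
Normaliser: 0.0353745 + 0.000902392 + 0.00282234 = 0.0390993
So the posterior for Component B is 0.000902392 / 0.0390993 ≈ 0.0231.

0.0231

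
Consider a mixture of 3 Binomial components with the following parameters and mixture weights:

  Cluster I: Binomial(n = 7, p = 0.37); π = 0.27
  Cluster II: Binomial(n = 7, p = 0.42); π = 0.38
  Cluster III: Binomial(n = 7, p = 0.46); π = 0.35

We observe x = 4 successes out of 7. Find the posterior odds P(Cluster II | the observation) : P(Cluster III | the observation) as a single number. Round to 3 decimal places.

Since P(k|x) ∝ π_k f_k(x), the posterior odds are π_i f_i(x) / (π_j f_j(x)).
Evaluate each component's likelihood at the observed value:
  p_I = 0.16402
  p_II = 0.212495
  p_III = 0.246763
Odds = (0.38/0.35) × (0.212495/0.246763) = 1.08571 × 0.86113 ≈ 0.935

0.935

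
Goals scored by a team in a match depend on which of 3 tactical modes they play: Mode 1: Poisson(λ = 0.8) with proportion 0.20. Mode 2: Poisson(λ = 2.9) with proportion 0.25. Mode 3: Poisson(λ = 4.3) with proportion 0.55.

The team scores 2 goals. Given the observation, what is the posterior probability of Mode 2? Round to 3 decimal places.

Posterior ∝ prior × likelihood, so P(k | x) ∝ π_k f_k(x); normalise over all components.
Poisson probabilities:
  p_1 = 0.143785
  p_2 = 0.231373
  p_3 = 0.125441
Multiply by the mixture weights:
  π_1·p_1 = 0.20 × 0.143785 = 0.0287571
  π_2·p_2 = 0.25 × 0.231373 = 0.0578432
  π_3·p_3 = 0.55 × 0.125441 = 0.0689927
Sum: 0.0287571 + 0.0578432 + 0.0689927 = 0.155593
P(Mode 2 | the observation) = 0.0578432 / 0.155593 ≈ 0.372

0.372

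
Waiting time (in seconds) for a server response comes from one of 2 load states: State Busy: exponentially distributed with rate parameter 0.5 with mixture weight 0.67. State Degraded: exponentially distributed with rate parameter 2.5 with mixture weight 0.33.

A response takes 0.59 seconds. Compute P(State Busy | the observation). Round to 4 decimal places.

0.5692

By Bayes' theorem, P(k | x) = π_k f_k(x) / Σ_j π_j f_j(x).
Evaluate each component's likelihood at the observed value:
  f_Busy = 0.5·e^(−0.5·0.59) = 0.5·e^(−0.2950) = 0.372266
  f_Degraded = 2.5·e^(−2.5·0.59) = 2.5·e^(−1.4750) = 0.571947
Prior × likelihood for each component:
  π_Busy·f_Busy = 0.67 × 0.372266 = 0.249418
  π_Degraded·f_Degraded = 0.33 × 0.571947 = 0.188742
Sum: 0.249418 + 0.188742 = 0.438161
Responsibility of State Busy: 0.249418 / 0.438161 ≈ 0.5692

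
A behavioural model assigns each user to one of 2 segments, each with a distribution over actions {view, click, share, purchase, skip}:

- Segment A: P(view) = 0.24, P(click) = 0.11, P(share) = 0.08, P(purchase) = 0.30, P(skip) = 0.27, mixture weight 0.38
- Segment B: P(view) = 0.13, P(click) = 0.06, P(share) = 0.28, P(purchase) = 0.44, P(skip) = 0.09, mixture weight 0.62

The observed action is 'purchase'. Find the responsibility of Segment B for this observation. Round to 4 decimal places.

0.7053

The responsibility of component k is w_k f_k(x) divided by Σ_j w_j f_j(x).
Evaluate each component's likelihood at the observed value:
  L_A = 0.3
  L_B = 0.44
Multiply by the mixture weights:
  w_A·L_A = 0.38 × 0.3 = 0.114
  w_B·L_B = 0.62 × 0.44 = 0.2728
Marginal: 0.114 + 0.2728 = 0.3868
P(Segment B | the observation) = 0.2728 / 0.3868 ≈ 0.7053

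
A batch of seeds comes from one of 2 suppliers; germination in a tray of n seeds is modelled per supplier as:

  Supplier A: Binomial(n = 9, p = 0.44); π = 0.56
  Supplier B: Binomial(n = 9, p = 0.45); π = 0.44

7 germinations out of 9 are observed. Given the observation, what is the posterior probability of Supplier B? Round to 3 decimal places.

The responsibility of component k is π_k f_k(x) divided by Σ_j π_j f_j(x).
Component likelihoods at x = 7 germinations out of 9:
  p_A = 0.0360452
  p_B = 0.0406926
Prior × likelihood for each component:
  π_A·p_A = 0.56 × 0.0360452 = 0.0201853
  π_B·p_B = 0.44 × 0.0406926 = 0.0179047
Denominator: 0.0201853 + 0.0179047 = 0.0380901
P(Supplier B | x) ≈ 0.470

0.470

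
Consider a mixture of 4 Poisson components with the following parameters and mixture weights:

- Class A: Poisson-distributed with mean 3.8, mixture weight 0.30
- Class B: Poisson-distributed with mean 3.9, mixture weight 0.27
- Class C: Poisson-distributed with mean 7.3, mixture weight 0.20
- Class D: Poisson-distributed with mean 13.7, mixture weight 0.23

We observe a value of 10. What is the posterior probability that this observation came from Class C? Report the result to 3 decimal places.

0.458

Posterior ∝ prior × likelihood, so P(k | x) ∝ w_k f_k(x); normalise over all components.
Component likelihoods at x = 10:
  L_A = e^(−3.8)·3.8^10/10! = 0.00387038
  L_B = e^(−3.9)·3.9^10/10! = 0.00454082
  L_C = e^(−7.3)·7.3^10/10! = 0.0800048
  L_D = e^(−13.7)·13.7^10/10! = 0.0720457
Unnormalised posteriors:
  w_A·L_A = 0.30 × 0.00387038 = 0.00116111
  w_B·L_B = 0.27 × 0.00454082 = 0.00122602
  w_C·L_C = 0.20 × 0.0800048 = 0.016001
  w_D·L_D = 0.23 × 0.0720457 = 0.0165705
Marginal: 0.00116111 + 0.00122602 + 0.016001 + 0.0165705 = 0.0349586
P(Class C | x) ≈ 0.458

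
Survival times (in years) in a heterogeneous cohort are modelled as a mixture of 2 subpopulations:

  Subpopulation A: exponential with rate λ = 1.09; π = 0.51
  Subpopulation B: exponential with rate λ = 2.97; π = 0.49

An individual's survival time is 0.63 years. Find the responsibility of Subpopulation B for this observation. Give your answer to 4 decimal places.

0.4447

Posterior ∝ prior × likelihood, so P(k | x) ∝ π_k f_k(x); normalise over all components.
Exponential densities:
  L_A = 1.09·e^(−1.09·0.63) = 1.09·e^(−0.6867) = 0.548525
  L_B = 2.97·e^(−2.97·0.63) = 2.97·e^(−1.8711) = 0.457244
Prior × likelihood for each component:
  π_A·L_A = 0.51 × 0.548525 = 0.279748
  π_B·L_B = 0.49 × 0.457244 = 0.22405
Sum: 0.279748 + 0.22405 = 0.503797
Responsibility of Subpopulation B: 0.22405 / 0.503797 ≈ 0.4447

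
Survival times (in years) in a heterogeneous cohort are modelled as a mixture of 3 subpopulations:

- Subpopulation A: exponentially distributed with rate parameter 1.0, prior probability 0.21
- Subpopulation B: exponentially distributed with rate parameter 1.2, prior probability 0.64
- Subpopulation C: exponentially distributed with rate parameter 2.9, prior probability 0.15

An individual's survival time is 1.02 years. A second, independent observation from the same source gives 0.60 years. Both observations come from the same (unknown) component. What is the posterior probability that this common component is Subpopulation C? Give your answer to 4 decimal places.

0.0622

Apply Bayes' rule: the posterior for each component is proportional to its prior times its likelihood at x.
Since both observations come from the same component, the likelihood for component k is f_k(x₁)·f_k(x₂).
  f_A = [1.0·e^(−1.0·1.02) = 1.0·e^(−1.0200) = 0.360595] × [0.548812] = 0.197899
  f_B = [1.2·e^(−1.2·1.02) = 1.2·e^(−1.2240) = 0.352862] × [0.584103] = 0.206108
  f_C = [2.9·e^(−2.9·1.02) = 2.9·e^(−2.9580) = 0.150576] × [0.509009] = 0.0766444
Unnormalised posteriors:
  w_A·f_A = 0.21 × 0.197899 = 0.0415587
  w_B·f_B = 0.64 × 0.206108 = 0.131909
  w_C·f_C = 0.15 × 0.0766444 = 0.0114967
Normaliser: 0.0415587 + 0.131909 + 0.0114967 = 0.184964
P(Subpopulation C | data) ≈ 0.0622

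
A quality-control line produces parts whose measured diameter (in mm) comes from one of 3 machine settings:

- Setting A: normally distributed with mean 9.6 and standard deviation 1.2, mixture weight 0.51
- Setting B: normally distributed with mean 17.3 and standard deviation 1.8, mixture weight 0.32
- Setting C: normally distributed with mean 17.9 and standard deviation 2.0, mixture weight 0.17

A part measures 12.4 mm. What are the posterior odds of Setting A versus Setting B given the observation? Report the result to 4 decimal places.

6.3890

The posterior odds equal the prior odds times the likelihood ratio: (π_i/π_j)·(f_i(x)/f_j(x)).
Normal densities:
  p_A = 0.0218516
  p_B = 0.00545091
  p_C = 0.00454678
Odds = (0.51/0.32) × (0.0218516/0.00545091) = 1.59375 × 4.00879 ≈ 6.3890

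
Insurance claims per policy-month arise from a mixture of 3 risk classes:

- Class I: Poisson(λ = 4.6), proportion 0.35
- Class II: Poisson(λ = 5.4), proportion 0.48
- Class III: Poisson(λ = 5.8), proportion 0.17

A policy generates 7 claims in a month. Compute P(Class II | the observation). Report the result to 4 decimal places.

0.5209

The responsibility of component k is π_k f_k(x) divided by Σ_j π_j f_j(x).
Poisson probabilities:
  L_I = e^(−4.6)·4.6^7/7! = 0.08692
  L_II = e^(−5.4)·5.4^7/7! = 0.119987
  L_III = e^(−5.8)·5.8^7/7! = 0.132635
Multiply by the mixture weights:
  π_I·L_I = 0.35 × 0.08692 = 0.030422
  π_II·L_II = 0.48 × 0.119987 = 0.0575939
  π_III·L_III = 0.17 × 0.132635 = 0.0225479
Normaliser: 0.030422 + 0.0575939 + 0.0225479 = 0.110564
So the posterior for Class II is 0.0575939 / 0.110564 ≈ 0.5209.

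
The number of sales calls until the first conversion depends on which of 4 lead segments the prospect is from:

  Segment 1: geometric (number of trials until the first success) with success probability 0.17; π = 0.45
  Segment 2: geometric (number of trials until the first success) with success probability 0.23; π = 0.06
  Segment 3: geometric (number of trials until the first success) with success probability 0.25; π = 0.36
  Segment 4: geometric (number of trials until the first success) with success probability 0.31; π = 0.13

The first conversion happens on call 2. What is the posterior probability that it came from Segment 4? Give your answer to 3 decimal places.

0.164

By Bayes' theorem, P(k | x) = π_k f_k(x) / Σ_j π_j f_j(x).
Evaluate each component's likelihood at the observed value:
  f_1 = 0.1411
  f_2 = 0.1771
  f_3 = 0.1875
  f_4 = 0.2139
Unnormalised posteriors:
  π_1·f_1 = 0.45 × 0.1411 = 0.063495
  π_2·f_2 = 0.06 × 0.1771 = 0.010626
  π_3·f_3 = 0.36 × 0.1875 = 0.0675
  π_4·f_4 = 0.13 × 0.2139 = 0.027807
Normaliser: 0.063495 + 0.010626 + 0.0675 + 0.027807 = 0.169428
So the posterior for Segment 4 is 0.027807 / 0.169428 ≈ 0.164.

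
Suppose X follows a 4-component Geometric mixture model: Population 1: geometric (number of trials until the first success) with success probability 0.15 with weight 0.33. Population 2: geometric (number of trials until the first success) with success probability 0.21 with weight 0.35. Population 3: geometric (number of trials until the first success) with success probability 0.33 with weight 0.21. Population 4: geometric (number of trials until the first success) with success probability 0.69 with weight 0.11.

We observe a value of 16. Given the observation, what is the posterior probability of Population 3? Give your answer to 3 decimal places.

0.026

P(component k | x) = w_k·f_k(x) / marginal(x), where marginal(x) = Σ_j w_j·f_j(x).
Evaluate each component's likelihood at the observed value:
  p_1 = 0.15·(1−0.15)^15 = 0.15·0.0873542 = 0.0131031
  p_2 = 0.21·(1−0.21)^15 = 0.21·0.0291344 = 0.00611823
  p_3 = 0.33·(1−0.33)^15 = 0.33·0.00246106 = 0.000812149
  p_4 = 0.69·(1−0.69)^15 = 0.69·2.34653e-08 = 1.6191e-08
Unnormalised posteriors:
  w_1·p_1 = 0.33 × 0.0131031 = 0.00432403
  w_2·p_2 = 0.35 × 0.00611823 = 0.00214138
  w_3·p_3 = 0.21 × 0.000812149 = 0.000170551
  w_4·p_4 = 0.11 × 1.6191e-08 = 1.78101e-09
Sum: 0.00432403 + 0.00214138 + 0.000170551 + 1.78101e-09 = 0.00663597
Responsibility of Population 3: 0.000170551 / 0.00663597 ≈ 0.026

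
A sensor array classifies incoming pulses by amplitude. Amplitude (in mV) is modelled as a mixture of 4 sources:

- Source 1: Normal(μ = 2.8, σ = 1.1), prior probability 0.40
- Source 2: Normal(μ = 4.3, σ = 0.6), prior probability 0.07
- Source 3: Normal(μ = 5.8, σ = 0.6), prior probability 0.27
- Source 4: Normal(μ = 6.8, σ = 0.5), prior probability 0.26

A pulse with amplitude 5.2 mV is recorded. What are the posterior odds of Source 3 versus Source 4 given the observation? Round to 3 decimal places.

87.831

Since P(k|x) ∝ w_k f_k(x), the posterior odds are w_i f_i(x) / (w_j f_j(x)).
Evaluate each component's likelihood at the observed value:
  p_1 = (1/(1.1·√(2π)))·exp(−(5.2−2.8)²/(2·1.1²)) = 0.362675·exp(-2.38017) = 0.0335602
  p_2 = (1/(0.6·√(2π)))·exp(−(5.2−4.3)²/(2·0.6²)) = 0.664904·exp(-1.12500) = 0.215863
  p_3 = (1/(0.6·√(2π)))·exp(−(5.2−5.8)²/(2·0.6²)) = 0.664904·exp(-0.50000) = 0.403285
  p_4 = (1/(0.5·√(2π)))·exp(−(5.2−6.8)²/(2·0.5²)) = 0.797885·exp(-5.12000) = 0.00476818
Odds = (0.27/0.26) × (0.403285/0.00476818) = 1.03846 × 84.5784 ≈ 87.831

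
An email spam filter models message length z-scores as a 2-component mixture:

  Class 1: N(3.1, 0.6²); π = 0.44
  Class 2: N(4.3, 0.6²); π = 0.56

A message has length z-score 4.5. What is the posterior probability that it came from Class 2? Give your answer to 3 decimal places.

0.948

By Bayes' theorem, P(k | x) = w_k f_k(x) / Σ_j w_j f_j(x).
Normal densities:
  p_1 = (1/(0.6·√(2π)))·exp(−(4.5−3.1)²/(2·0.6²)) = 0.664904·exp(-2.72222) = 0.0437031
  p_2 = (1/(0.6·√(2π)))·exp(−(4.5−4.3)²/(2·0.6²)) = 0.664904·exp(-0.05556) = 0.628972
Prior × likelihood for each component:
  w_1·p_1 = 0.44 × 0.0437031 = 0.0192294
  w_2·p_2 = 0.56 × 0.628972 = 0.352224
Marginal: 0.0192294 + 0.352224 = 0.371454
So the posterior for Class 2 is 0.352224 / 0.371454 ≈ 0.948.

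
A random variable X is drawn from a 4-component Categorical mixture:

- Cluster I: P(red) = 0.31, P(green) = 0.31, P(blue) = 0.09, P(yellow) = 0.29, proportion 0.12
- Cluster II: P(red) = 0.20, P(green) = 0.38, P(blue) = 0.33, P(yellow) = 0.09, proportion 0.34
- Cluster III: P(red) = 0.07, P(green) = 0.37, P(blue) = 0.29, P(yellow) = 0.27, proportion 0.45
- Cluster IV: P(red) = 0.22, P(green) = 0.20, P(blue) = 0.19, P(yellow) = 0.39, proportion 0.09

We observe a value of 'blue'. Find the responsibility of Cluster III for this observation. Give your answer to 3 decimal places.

Apply Bayes' rule: the posterior for each component is proportional to its prior times its likelihood at x.
Evaluate each component's likelihood at the observed value:
  p_I = 0.09
  p_II = 0.33
  p_III = 0.29
  p_IV = 0.19
Prior × likelihood for each component:
  P(Z=I)·p_I = 0.12 × 0.09 = 0.0108
  P(Z=II)·p_II = 0.34 × 0.33 = 0.1122
  P(Z=III)·p_III = 0.45 × 0.29 = 0.1305
  P(Z=IV)·p_IV = 0.09 × 0.19 = 0.0171
Sum: 0.0108 + 0.1122 + 0.1305 + 0.0171 = 0.2706
P(Cluster III | 'blue') ≈ 0.482

0.482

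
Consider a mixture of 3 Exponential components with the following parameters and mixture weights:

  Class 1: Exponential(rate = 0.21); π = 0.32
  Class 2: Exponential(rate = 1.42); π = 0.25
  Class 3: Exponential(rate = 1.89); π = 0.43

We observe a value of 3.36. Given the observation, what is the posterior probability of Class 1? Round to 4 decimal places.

P(component k | x) = π_k·f_k(x) / marginal(x), where marginal(x) = Σ_j π_j·f_j(x).
Evaluate each component's likelihood at the observed value:
  p_1 = 0.21·e^(−0.21·3.36) = 0.21·e^(−0.7056) = 0.103701
  p_2 = 1.42·e^(−1.42·3.36) = 1.42·e^(−4.7712) = 0.0120277
  p_3 = 1.89·e^(−1.89·3.36) = 1.89·e^(−6.3504) = 0.00330003
Multiply by the mixture weights:
  π_1·p_1 = 0.32 × 0.103701 = 0.0331842
  π_2·p_2 = 0.25 × 0.0120277 = 0.00300692
  π_3·p_3 = 0.43 × 0.00330003 = 0.00141901
Normaliser: 0.0331842 + 0.00300692 + 0.00141901 = 0.0376101
So the posterior for Class 1 is 0.0331842 / 0.0376101 ≈ 0.8823.

0.8823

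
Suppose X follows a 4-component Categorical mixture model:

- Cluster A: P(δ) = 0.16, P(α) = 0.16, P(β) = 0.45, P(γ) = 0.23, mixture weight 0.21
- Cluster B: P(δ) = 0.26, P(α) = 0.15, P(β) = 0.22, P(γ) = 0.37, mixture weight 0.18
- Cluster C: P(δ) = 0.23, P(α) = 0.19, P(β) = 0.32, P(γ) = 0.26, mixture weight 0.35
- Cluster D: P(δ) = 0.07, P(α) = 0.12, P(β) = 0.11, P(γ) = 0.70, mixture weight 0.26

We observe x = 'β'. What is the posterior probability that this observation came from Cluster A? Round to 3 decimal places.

The responsibility of component k is P(Z=k) f_k(x) divided by Σ_j P(Z=j) f_j(x).
Categorical probabilities:
  L_A = 0.45
  L_B = 0.22
  L_C = 0.32
  L_D = 0.11
Prior × likelihood for each component:
  P(Z=A)·L_A = 0.21 × 0.45 = 0.0945
  P(Z=B)·L_B = 0.18 × 0.22 = 0.0396
  P(Z=C)·L_C = 0.35 × 0.32 = 0.112
  P(Z=D)·L_D = 0.26 × 0.11 = 0.0286
Denominator: 0.0945 + 0.0396 + 0.112 + 0.0286 = 0.2747
Responsibility of Cluster A: 0.0945 / 0.2747 ≈ 0.344

0.344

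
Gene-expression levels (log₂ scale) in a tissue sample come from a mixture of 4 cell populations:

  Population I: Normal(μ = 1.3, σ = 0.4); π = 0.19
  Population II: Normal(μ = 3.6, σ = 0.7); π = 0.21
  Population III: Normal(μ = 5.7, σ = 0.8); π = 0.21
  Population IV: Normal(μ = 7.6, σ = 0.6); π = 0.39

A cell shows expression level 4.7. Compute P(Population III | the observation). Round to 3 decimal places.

0.579

Apply Bayes' rule: the posterior for each component is proportional to its prior times its likelihood at x.
Normal densities:
  f_I = (1/(0.4·√(2π)))·exp(−(4.7−1.3)²/(2·0.4²)) = 0.997356·exp(-36.12500) = 2.04156e-16
  f_II = (1/(0.7·√(2π)))·exp(−(4.7−3.6)²/(2·0.7²)) = 0.569918·exp(-1.23469) = 0.165803
  f_III = (1/(0.8·√(2π)))·exp(−(4.7−5.7)²/(2·0.8²)) = 0.498678·exp(-0.78125) = 0.228311
  f_IV = (1/(0.6·√(2π)))·exp(−(4.7−7.6)²/(2·0.6²)) = 0.664904·exp(-11.68056) = 5.62287e-06
Multiply by the mixture weights:
  π_I·f_I = 0.19 × 2.04156e-16 = 3.87896e-17
  π_II·f_II = 0.21 × 0.165803 = 0.0348185
  π_III·f_III = 0.21 × 0.228311 = 0.0479454
  π_IV·f_IV = 0.39 × 5.62287e-06 = 2.19292e-06
Denominator: 3.87896e-17 + 0.0348185 + 0.0479454 + 2.19292e-06 = 0.0827661
P(Population III | the observation) = 0.0479454 / 0.0827661 ≈ 0.579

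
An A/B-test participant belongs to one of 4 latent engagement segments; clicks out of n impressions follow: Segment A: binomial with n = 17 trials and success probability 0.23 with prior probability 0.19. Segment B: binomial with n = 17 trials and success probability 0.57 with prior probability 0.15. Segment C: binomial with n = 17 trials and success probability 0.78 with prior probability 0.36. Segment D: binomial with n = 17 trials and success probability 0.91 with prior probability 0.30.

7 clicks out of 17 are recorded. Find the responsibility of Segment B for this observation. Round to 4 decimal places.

The responsibility of component k is P(Z=k) f_k(x) divided by Σ_j P(Z=j) f_j(x).
Evaluate each component's likelihood at the observed value:
  p_A = C(17,7)·0.23^7·0.77^10 = 19448·3.40483e-05·0.0732668 = 0.0485151
  p_B = C(17,7)·0.57^7·0.43^10 = 19448·0.019549·0.000216115 = 0.0821644
  p_C = C(17,7)·0.78^7·0.22^10 = 19448·0.175656·2.65599e-07 = 0.000907327
  p_D = C(17,7)·0.91^7·0.09^10 = 19448·0.516761·3.48678e-11 = 3.50421e-07
Multiply by the mixture weights:
  P(Z=A)·p_A = 0.19 × 0.0485151 = 0.00921787
  P(Z=B)·p_B = 0.15 × 0.0821644 = 0.0123247
  P(Z=C)·p_C = 0.36 × 0.000907327 = 0.000326638
  P(Z=D)·p_D = 0.30 × 3.50421e-07 = 1.05126e-07
Denominator: 0.00921787 + 0.0123247 + 0.000326638 + 1.05126e-07 = 0.0218693
P(Segment B | the observation) ≈ 0.5636

0.5636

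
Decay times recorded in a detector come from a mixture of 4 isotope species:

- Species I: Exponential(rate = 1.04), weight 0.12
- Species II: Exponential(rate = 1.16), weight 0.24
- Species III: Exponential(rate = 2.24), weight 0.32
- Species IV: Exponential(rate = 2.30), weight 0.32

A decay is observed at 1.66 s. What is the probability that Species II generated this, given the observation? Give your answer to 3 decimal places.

Posterior ∝ prior × likelihood, so P(k | x) ∝ π_k f_k(x); normalise over all components.
Evaluate each component's likelihood at the observed value:
  p_I = 1.04·e^(−1.04·1.66) = 1.04·e^(−1.7264) = 0.185041
  p_II = 1.16·e^(−1.16·1.66) = 1.16·e^(−1.9256) = 0.169114
  p_III = 2.24·e^(−2.24·1.66) = 2.24·e^(−3.7184) = 0.054371
  p_IV = 2.30·e^(−2.30·1.66) = 2.30·e^(−3.8180) = 0.0505349
Multiply by the mixture weights:
  π_I·p_I = 0.12 × 0.185041 = 0.0222049
  π_II·p_II = 0.24 × 0.169114 = 0.0405875
  π_III·p_III = 0.32 × 0.054371 = 0.0173987
  π_IV·p_IV = 0.32 × 0.0505349 = 0.0161712
Marginal: 0.0222049 + 0.0405875 + 0.0173987 + 0.0161712 = 0.0963622
P(Species II | data) ≈ 0.421

0.421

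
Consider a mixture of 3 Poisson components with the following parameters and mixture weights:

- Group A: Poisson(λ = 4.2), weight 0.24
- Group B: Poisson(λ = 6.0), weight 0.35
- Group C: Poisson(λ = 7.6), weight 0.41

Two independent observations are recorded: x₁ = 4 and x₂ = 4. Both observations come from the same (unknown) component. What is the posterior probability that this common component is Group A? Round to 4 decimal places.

0.5236

Apply Bayes' rule: the posterior for each component is proportional to its prior times its likelihood at x.
Since both observations come from the same component, the likelihood for component k is f_k(x₁)·f_k(x₂).
  p_A = [e^(−4.2)·4.2^4/4! = 0.194424] × [0.194424] = 0.0378006
  p_B = [e^(−6.0)·6.0^4/4! = 0.133853] × [0.133853] = 0.0179165
  p_C = [e^(−7.6)·7.6^4/4! = 0.0695673] × [0.0695673] = 0.00483961
Weight by the priors:
  w_A·p_A = 0.24 × 0.0378006 = 0.00907213
  w_B·p_B = 0.35 × 0.0179165 = 0.00627078
  w_C·p_C = 0.41 × 0.00483961 = 0.00198424
Evidence: 0.00907213 + 0.00627078 + 0.00198424 = 0.0173272
P(Group A | data) ≈ 0.5236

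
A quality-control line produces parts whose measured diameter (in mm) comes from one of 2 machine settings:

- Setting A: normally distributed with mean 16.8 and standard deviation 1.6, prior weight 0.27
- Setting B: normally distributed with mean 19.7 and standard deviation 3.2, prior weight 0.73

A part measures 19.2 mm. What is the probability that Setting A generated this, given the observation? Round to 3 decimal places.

0.196

By Bayes' theorem, P(k | x) = π_k f_k(x) / Σ_j π_j f_j(x).
Evaluate each component's likelihood at the observed value:
  f_A = 0.0809485
  f_B = 0.123157
Multiply by the mixture weights:
  π_A·f_A = 0.27 × 0.0809485 = 0.0218561
  π_B·f_B = 0.73 × 0.123157 = 0.0899045
Denominator: 0.0218561 + 0.0899045 = 0.111761
P(Setting A | x) = 0.0218561 / 0.111761 ≈ 0.196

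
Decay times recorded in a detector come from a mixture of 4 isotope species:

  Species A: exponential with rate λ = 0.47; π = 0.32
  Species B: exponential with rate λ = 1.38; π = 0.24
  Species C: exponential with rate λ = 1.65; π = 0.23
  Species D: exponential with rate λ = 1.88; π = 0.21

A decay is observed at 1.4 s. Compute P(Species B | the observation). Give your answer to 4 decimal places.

0.2500

Apply Bayes' rule: the posterior for each component is proportional to its prior times its likelihood at x.
Component likelihoods at x = 1.4 s:
  L_A = 0.243406
  L_B = 0.199904
  L_C = 0.163781
  L_D = 0.135237
Weight by the priors:
  w_A·L_A = 0.32 × 0.243406 = 0.0778901
  w_B·L_B = 0.24 × 0.199904 = 0.047977
  w_C·L_C = 0.23 × 0.163781 = 0.0376696
  w_D·L_D = 0.21 × 0.135237 = 0.0283997
Sum: 0.0778901 + 0.047977 + 0.0376696 + 0.0283997 = 0.191936
P(Species B | the observation) = 0.047977 / 0.191936 ≈ 0.2500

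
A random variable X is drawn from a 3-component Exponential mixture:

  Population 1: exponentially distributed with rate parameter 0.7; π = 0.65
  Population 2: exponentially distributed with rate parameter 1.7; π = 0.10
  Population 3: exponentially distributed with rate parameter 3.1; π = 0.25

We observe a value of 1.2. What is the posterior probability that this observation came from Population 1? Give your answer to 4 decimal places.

By Bayes' theorem, P(k | x) = P(Z=k) f_k(x) / Σ_j P(Z=j) f_j(x).
Component likelihoods at x = 1.2:
  L_1 = 0.302197
  L_2 = 0.221049
  L_3 = 0.0751253
Prior × likelihood for each component:
  P(Z=1)·L_1 = 0.65 × 0.302197 = 0.196428
  P(Z=2)·L_2 = 0.10 × 0.221049 = 0.0221049
  P(Z=3)·L_3 = 0.25 × 0.0751253 = 0.0187813
Evidence: 0.196428 + 0.0221049 + 0.0187813 = 0.237314
Responsibility of Population 1: 0.196428 / 0.237314 ≈ 0.8277

0.8277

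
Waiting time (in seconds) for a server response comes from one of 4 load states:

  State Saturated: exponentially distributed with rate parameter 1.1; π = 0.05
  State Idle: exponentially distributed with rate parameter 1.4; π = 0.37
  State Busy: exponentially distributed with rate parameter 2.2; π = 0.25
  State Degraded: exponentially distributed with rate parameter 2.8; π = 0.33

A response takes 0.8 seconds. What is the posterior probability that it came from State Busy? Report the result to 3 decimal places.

0.246

P(component k | x) = π_k·f_k(x) / marginal(x), where marginal(x) = Σ_j π_j·f_j(x).
Component likelihoods at x = 0.8 seconds:
  L_Saturated = 1.1·e^(−1.1·0.8) = 1.1·e^(−0.8800) = 0.456261
  L_Idle = 1.4·e^(−1.4·0.8) = 1.4·e^(−1.1200) = 0.456792
  L_Busy = 2.2·e^(−2.2·0.8) = 2.2·e^(−1.7600) = 0.378499
  L_Degraded = 2.8·e^(−2.8·0.8) = 2.8·e^(−2.2400) = 0.298084
Multiply by the mixture weights:
  π_Saturated·L_Saturated = 0.05 × 0.456261 = 0.0228131
  π_Idle·L_Idle = 0.37 × 0.456792 = 0.169013
  π_Busy·L_Busy = 0.25 × 0.378499 = 0.0946247
  π_Degraded·L_Degraded = 0.33 × 0.298084 = 0.0983677
Evidence: 0.0228131 + 0.169013 + 0.0946247 + 0.0983677 = 0.384818
P(State Busy | x) = 0.0946247 / 0.384818 ≈ 0.246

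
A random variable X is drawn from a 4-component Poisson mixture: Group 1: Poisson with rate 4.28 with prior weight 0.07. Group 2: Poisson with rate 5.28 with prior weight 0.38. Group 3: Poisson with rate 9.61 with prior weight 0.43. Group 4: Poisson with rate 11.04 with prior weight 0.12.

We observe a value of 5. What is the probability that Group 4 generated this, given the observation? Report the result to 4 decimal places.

The responsibility of component k is π_k f_k(x) divided by Σ_j π_j f_j(x).
Poisson probabilities:
  L_1 = e^(−4.28)·4.28^5/5! = 0.165675
  L_2 = e^(−5.28)·5.28^5/5! = 0.174146
  L_3 = e^(−9.61)·9.61^5/5! = 0.0458
  L_4 = e^(−11.04)·11.04^5/5! = 0.0219307
Unnormalised posteriors:
  π_1·L_1 = 0.07 × 0.165675 = 0.0115973
  π_2·L_2 = 0.38 × 0.174146 = 0.0661755
  π_3·L_3 = 0.43 × 0.0458 = 0.019694
  π_4·L_4 = 0.12 × 0.0219307 = 0.00263169
Marginal: 0.0115973 + 0.0661755 + 0.019694 + 0.00263169 = 0.100098
So the posterior for Group 4 is 0.00263169 / 0.100098 ≈ 0.0263.

0.0263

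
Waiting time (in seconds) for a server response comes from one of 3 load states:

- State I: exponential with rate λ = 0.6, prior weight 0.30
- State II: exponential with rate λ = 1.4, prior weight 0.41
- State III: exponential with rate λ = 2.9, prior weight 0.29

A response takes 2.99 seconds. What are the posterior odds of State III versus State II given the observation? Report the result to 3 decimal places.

Only the two components matter; the odds are (π_i f_i(x)) / (π_j f_j(x)).
Evaluate each component's likelihood at the observed value:
  p_I = 0.0997762
  p_II = 0.0212898
  p_III = 0.000497314
Odds = (0.29/0.41) × (0.000497314/0.0212898) = 0.707317 × 0.0233593 ≈ 0.017

0.017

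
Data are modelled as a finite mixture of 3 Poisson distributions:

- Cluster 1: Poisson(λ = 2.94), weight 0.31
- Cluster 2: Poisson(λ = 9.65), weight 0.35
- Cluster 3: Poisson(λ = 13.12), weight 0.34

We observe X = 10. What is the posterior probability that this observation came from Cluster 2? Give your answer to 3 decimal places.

0.603

Posterior ∝ prior × likelihood, so P(k | x) ∝ π_k f_k(x); normalise over all components.
Component likelihoods at x = 10:
  L_1 = e^(−2.94)·2.94^10/10! = 0.000702885
  L_2 = e^(−9.65)·9.65^10/10! = 0.124328
  L_3 = e^(−13.12)·13.12^10/10! = 0.0834895
Unnormalised posteriors:
  π_1·L_1 = 0.31 × 0.000702885 = 0.000217894
  π_2·L_2 = 0.35 × 0.124328 = 0.0435147
  π_3·L_3 = 0.34 × 0.0834895 = 0.0283864
Denominator: 0.000217894 + 0.0435147 + 0.0283864 = 0.0721191
Responsibility of Cluster 2: 0.0435147 / 0.0721191 ≈ 0.603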